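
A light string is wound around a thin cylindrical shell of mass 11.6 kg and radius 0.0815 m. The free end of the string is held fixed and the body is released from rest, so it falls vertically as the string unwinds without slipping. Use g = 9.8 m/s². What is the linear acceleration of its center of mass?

Translation: Mg − T = Ma. Rotation about the center: TR = Iα with I = MR².
With a = αR: T = (I/R²)a = M a, so Mg = (1 + 1.000)Ma.
a = g/(1 + 1.000) = 9.8/2.000 = 4.900 m/s².

a ≈ 4.90 m/s²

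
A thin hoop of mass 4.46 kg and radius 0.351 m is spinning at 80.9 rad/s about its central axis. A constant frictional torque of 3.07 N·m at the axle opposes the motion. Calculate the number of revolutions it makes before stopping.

I = MR² = (4.46)(0.351)² = 0.5495 kg·m².
The net torque has magnitude 3.07 N·m, opposing ω.
|α| = τ/I = 3.070/0.5495 = 5.587 rad/s² (deceleration).
ω² = ω₀² − 2|α|θ with ω = 0 ⇒ θ = ω₀²/(2|α|) = 585.7 rad = 93.22 rev.

≈ 93.2 revolutions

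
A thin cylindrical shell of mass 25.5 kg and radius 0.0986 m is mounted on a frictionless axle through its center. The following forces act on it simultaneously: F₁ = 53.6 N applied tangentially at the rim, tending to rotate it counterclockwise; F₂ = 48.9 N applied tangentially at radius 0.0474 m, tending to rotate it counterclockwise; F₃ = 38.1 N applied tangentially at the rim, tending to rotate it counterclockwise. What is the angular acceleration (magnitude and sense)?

I = MR² = (25.5)(0.0986)² = 0.2479 kg·m².
Taking counterclockwise as positive: τ₁ = +(53.6)(0.0986) = +5.285 N·m; τ₂ = +(48.9)(0.0474) = +2.318 N·m; τ₃ = +(38.1)(0.0986) = +3.757 N·m.
Net torque τ = 11.36 N·m.
α = τ/I = 11.36/0.2479 = 45.82 rad/s².

α ≈ 45.8 rad/s², counterclockwise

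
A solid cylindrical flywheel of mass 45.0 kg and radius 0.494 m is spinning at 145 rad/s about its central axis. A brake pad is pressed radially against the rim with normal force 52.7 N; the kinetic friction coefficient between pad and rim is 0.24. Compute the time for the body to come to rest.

I = ½MR² = (1/2)(45.0)(0.494)² = 5.491 kg·m².
Friction force f = μN = (0.24)(52.7) = 12.65 N at the rim; torque magnitude τ = fR = 6.248 N·m, opposing ω.
|α| = τ/I = 6.248/5.491 = 1.138 rad/s² (deceleration).
0 = ω₀ − |α|t ⇒ t = ω₀/|α| = 145/1.138 = 127.4 s.

t ≈ 127 s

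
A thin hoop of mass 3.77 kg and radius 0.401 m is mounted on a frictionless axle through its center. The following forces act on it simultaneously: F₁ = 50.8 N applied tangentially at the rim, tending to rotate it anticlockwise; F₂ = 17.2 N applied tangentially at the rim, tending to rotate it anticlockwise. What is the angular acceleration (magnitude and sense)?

I = MR² = (3.77)(0.401)² = 0.6062 kg·m².
Taking anticlockwise as positive: τ₁ = +(50.8)(0.401) = +20.37 N·m; τ₂ = +(17.2)(0.401) = +6.897 N·m.
Net torque τ = 27.27 N·m.
α = τ/I = 27.27/0.6062 = 44.98 rad/s².

α ≈ 45.0 rad/s², anticlockwise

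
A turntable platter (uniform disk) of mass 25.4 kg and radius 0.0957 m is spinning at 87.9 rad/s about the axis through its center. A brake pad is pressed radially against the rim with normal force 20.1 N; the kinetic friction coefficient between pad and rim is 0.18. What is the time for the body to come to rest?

I = ½MR² = (1/2)(25.4)(0.0957)² = 0.1163 kg·m².
Friction force f = μN = (0.18)(20.1) = 3.618 N at the rim; torque magnitude τ = fR = 0.3462 N·m, opposing ω.
|α| = τ/I = 0.3462/0.1163 = 2.977 rad/s² (deceleration).
0 = ω₀ − |α|t ⇒ t = ω₀/|α| = 87.9/2.977 = 29.53 s.

t ≈ 29.5 s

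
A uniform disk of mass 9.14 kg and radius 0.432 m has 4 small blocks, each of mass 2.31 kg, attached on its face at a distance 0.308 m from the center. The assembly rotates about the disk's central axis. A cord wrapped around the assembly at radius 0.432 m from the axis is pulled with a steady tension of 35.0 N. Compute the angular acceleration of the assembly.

α ≈ 8.74 rad/s²

I_disk = ½MR² = ½(9.14)(0.432)² = 0.8529 kg·m².
I_blocks = 4·m·r² = 4(2.31)(0.308)² = 0.8765 kg·m².
Total I = 1.729 kg·m².
τ = F r = (35.0)(0.432) = 15.12 N·m.
α = τ/I = 15.12/1.729 = 8.743 rad/s².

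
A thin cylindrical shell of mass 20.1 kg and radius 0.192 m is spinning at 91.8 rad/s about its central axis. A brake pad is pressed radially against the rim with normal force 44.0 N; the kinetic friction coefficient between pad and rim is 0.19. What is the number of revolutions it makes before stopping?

≈ 310 revolutions

I = MR² = (20.1)(0.192)² = 0.7410 kg·m².
Friction force f = μN = (0.19)(44.0) = 8.360 N at the rim; torque magnitude τ = fR = 1.605 N·m, opposing ω.
|α| = τ/I = 1.605/0.7410 = 2.166 rad/s² (deceleration).
ω² = ω₀² − 2|α|θ with ω = 0 ⇒ θ = ω₀²/(2|α|) = 1945 rad = 309.6 rev.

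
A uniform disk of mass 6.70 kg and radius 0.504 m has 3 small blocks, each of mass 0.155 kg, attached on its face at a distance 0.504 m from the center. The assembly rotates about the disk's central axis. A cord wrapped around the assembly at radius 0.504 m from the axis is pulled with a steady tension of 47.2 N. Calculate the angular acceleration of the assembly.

I_disk = ½MR² = ½(6.70)(0.504)² = 0.8510 kg·m².
I_blocks = 3·m·r² = 3(0.155)(0.504)² = 0.1181 kg·m².
Total I = 0.9691 kg·m².
τ = F r = (47.2)(0.504) = 23.79 N·m.
α = τ/I = 23.79/0.9691 = 24.55 rad/s².

α ≈ 24.5 rad/s²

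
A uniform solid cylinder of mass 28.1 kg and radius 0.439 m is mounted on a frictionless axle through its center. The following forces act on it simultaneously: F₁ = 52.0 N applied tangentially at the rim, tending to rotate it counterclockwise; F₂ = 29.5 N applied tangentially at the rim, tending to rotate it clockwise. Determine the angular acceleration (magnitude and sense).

α ≈ 3.65 rad/s², counterclockwise

I = ½MR² = (1/2)(28.1)(0.439)² = 2.708 kg·m².
Taking counterclockwise as positive: τ₁ = +(52.0)(0.439) = +22.83 N·m; τ₂ = −(29.5)(0.439) = −12.95 N·m.
Net torque τ = 9.877 N·m.
α = τ/I = 9.877/2.708 = 3.648 rad/s².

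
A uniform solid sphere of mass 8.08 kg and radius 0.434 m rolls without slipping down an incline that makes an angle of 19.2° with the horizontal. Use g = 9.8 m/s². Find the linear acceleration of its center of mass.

a ≈ 2.30 m/s²

Translation along the incline: Mg sinθ − f = Ma.
Rotation about the center: fR = Iα with I = (2/5)MR². No-slip gives a = αR, so f = (I/R²)a = (2/5)M a.
Substituting: Mg sinθ = (1 + 0.4000)Ma, so a = g sinθ/(1 + 0.4000) = (9.8) sin 19.2° / 1.400 = 2.302 m/s².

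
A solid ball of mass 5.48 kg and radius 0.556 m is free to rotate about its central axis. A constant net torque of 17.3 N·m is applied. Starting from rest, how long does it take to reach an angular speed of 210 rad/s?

I = (2/5)MR² = (2/5)(5.48)(0.556)² = 0.6776 kg·m².
α = τ/I = 17.3/0.6776 = 25.53 rad/s².
ω = αt ⇒ t = ω/α = 210/25.53 = 8.226 s.

t ≈ 8.23 s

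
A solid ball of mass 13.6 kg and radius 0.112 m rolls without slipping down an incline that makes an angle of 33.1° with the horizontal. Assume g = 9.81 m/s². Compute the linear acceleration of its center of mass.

a ≈ 3.83 m/s²

Translation along the incline: Mg sinθ − f = Ma.
Rotation about the center: fR = Iα with I = (2/5)MR². No-slip gives a = αR, so f = (I/R²)a = (2/5)M a.
Substituting: Mg sinθ = (1 + 0.4000)Ma, so a = g sinθ/(1 + 0.4000) = (9.81) sin 33.1° / 1.400 = 3.827 m/s².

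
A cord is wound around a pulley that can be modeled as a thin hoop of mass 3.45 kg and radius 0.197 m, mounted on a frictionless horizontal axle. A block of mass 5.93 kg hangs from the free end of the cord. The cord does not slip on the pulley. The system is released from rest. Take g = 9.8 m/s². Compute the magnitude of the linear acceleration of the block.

I = MR² = (3.45)(0.197)² = 0.1339 kg·m².
Block: mg − T = ma. Pulley: TR = Iα. No-slip: a = αR, so T = (I/R²)a = 3.450·a.
Then mg = (m + 3.450)a, so a = (5.93)(9.8)/(5.93 + 3.450) = 6.196 m/s².

a ≈ 6.20 m/s²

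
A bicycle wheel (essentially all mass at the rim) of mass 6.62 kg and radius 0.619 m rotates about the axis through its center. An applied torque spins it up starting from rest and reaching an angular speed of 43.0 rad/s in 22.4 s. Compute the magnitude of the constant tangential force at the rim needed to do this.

F ≈ 7.87 N

I = MR² = (6.62)(0.619)² = 2.537 kg·m².
α = Δω/Δt = (43.0 − 0)/22.4 = 1.920 rad/s².
The required torque is τ = Iα = (2.537)(1.920) = 4.869 N·m.
A tangential force at the rim gives τ = FR, so F = τ/R = 4.869/0.619 = 7.866 N.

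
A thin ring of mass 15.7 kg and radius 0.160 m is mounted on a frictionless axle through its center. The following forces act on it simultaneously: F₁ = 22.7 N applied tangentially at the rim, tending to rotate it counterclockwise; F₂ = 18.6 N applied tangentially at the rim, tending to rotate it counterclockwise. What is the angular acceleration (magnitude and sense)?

α ≈ 16.4 rad/s², counterclockwise

I = MR² = (15.7)(0.160)² = 0.4019 kg·m².
Taking counterclockwise as positive: τ₁ = +(22.7)(0.160) = +3.632 N·m; τ₂ = +(18.6)(0.160) = +2.976 N·m.
Net torque τ = 6.608 N·m.
α = τ/I = 6.608/0.4019 = 16.44 rad/s².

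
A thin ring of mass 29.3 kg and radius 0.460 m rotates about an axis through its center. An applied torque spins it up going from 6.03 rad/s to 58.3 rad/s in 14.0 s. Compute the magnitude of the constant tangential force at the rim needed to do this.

F ≈ 50.3 N

I = MR² = (29.3)(0.460)² = 6.200 kg·m².
α = Δω/Δt = (58.3 − 6.03)/14.0 = 3.734 rad/s².
The required torque is τ = Iα = (6.200)(3.734) = 23.15 N·m.
A tangential force at the rim gives τ = FR, so F = τ/R = 23.15/0.460 = 50.32 N.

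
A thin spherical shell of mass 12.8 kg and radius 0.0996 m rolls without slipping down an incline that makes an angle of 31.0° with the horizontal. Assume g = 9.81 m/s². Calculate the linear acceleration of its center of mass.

Translation along the incline: Mg sinθ − f = Ma.
Rotation about the center: fR = Iα with I = (2/3)MR². No-slip gives a = αR, so f = (I/R²)a = (2/3)M a.
Substituting: Mg sinθ = (1 + 0.6667)Ma, so a = g sinθ/(1 + 0.6667) = (9.81) sin 31.0° / 1.667 = 3.032 m/s².

a ≈ 3.03 m/s²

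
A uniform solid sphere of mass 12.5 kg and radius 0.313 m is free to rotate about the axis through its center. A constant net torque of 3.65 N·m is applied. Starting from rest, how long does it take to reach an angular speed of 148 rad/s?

I = (2/5)MR² = (2/5)(12.5)(0.313)² = 0.4898 kg·m².
α = τ/I = 3.65/0.4898 = 7.451 rad/s².
ω = αt ⇒ t = ω/α = 148/7.451 = 19.86 s.

t ≈ 19.9 s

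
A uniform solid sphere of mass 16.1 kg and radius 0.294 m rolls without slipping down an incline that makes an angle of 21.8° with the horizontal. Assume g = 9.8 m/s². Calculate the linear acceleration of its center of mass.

Translation along the incline: Mg sinθ − f = Ma.
Rotation about the center: fR = Iα with I = (2/5)MR². No-slip gives a = αR, so f = (I/R²)a = (2/5)M a.
Substituting: Mg sinθ = (1 + 0.4000)Ma, so a = g sinθ/(1 + 0.4000) = (9.8) sin 21.8° / 1.400 = 2.600 m/s².

a ≈ 2.60 m/s²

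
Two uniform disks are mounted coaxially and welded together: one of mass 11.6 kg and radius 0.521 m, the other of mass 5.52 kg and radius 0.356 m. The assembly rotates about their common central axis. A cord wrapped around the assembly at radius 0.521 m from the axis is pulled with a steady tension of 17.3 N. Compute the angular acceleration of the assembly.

α ≈ 4.68 rad/s²

I = ½M₁R₁² + ½M₂R₂² = ½(11.6)(0.521)² + ½(5.52)(0.356)² = 1.924 kg·m².
τ = F r = (17.3)(0.521) = 9.013 N·m.
α = τ/I = 9.013/1.924 = 4.684 rad/s².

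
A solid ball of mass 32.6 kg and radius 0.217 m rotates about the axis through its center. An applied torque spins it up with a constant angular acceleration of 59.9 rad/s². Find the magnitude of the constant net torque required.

I = (2/5)MR² = (2/5)(32.6)(0.217)² = 0.6140 kg·m².
τ = Iα = (0.6140)(59.90) = 36.78 N·m.

τ ≈ 36.8 N·m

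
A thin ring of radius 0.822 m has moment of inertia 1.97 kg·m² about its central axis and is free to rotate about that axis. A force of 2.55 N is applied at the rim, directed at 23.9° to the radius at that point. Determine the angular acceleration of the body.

α ≈ 0.431 rad/s²

Only the tangential component produces torque: τ = F R sinθ = (2.55)(0.822) sin 23.9° = 0.8492 N·m.
From τ = Iα: α = 0.8492/1.970 = 0.4311 rad/s².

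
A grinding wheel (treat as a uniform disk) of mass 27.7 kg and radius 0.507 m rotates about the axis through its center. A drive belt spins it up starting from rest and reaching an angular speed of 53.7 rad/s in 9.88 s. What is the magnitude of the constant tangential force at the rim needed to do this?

I = ½MR² = (1/2)(27.7)(0.507)² = 3.560 kg·m².
α = Δω/Δt = (53.7 − 0)/9.88 = 5.435 rad/s².
The required torque is τ = Iα = (3.560)(5.435) = 19.35 N·m.
A tangential force at the rim gives τ = FR, so F = τ/R = 19.35/0.507 = 38.17 N.

F ≈ 38.2 N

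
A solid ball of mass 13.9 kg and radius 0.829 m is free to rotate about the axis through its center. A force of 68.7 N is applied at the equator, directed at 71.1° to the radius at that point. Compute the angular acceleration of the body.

α ≈ 14.1 rad/s²

I = (2/5)MR² = (2/5)(13.9)(0.829)² = 3.821 kg·m².
Only the tangential component produces torque: τ = F R sinθ = (68.7)(0.829) sin 71.1° = 53.88 N·m.
From τ = Iα: α = 53.88/3.821 = 14.10 rad/s².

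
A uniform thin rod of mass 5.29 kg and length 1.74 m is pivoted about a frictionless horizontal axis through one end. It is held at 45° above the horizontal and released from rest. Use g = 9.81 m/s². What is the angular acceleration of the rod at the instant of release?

About the pivot, I = (1/3)ML² = (1/3)(5.29)(1.74)² = 5.339 kg·m².
The weight acts at the center, a distance L/2 = 0.8700 m from the pivot; τ = Mg(L/2) cos 45° = 31.92 N·m.
α = τ/I = 31.92/5.339 = 5.980 rad/s².

α ≈ 5.98 rad/s²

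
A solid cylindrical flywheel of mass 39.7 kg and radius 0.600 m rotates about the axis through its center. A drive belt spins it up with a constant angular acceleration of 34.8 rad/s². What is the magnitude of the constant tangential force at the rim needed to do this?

I = ½MR² = (1/2)(39.7)(0.600)² = 7.146 kg·m².
The required torque is τ = Iα = (7.146)(34.80) = 248.7 N·m.
A tangential force at the rim gives τ = FR, so F = τ/R = 248.7/0.600 = 414.5 N.

F ≈ 414 N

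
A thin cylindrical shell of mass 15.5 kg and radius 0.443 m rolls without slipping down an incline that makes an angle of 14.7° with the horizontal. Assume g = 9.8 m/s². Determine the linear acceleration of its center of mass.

a ≈ 1.24 m/s²

Translation along the incline: Mg sinθ − f = Ma.
Rotation about the center: fR = Iα with I = MR². No-slip gives a = αR, so f = (I/R²)a = M a.
Substituting: Mg sinθ = (1 + 1.000)Ma, so a = g sinθ/(1 + 1.000) = (9.8) sin 14.7° / 2.000 = 1.243 m/s².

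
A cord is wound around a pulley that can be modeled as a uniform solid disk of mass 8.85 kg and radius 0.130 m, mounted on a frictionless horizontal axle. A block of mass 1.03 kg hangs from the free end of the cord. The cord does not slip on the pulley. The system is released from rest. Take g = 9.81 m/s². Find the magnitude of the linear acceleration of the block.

I = ½MR² = (1/2)(8.85)(0.130)² = 0.07478 kg·m².
Block: mg − T = ma. Pulley: TR = Iα. No-slip: a = αR, so T = (I/R²)a = 4.425·a.
Then mg = (m + 4.425)a, so a = (1.03)(9.81)/(1.03 + 4.425) = 1.852 m/s².

a ≈ 1.85 m/s²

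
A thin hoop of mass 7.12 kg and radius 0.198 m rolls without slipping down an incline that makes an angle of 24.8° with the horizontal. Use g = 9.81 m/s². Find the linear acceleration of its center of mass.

a ≈ 2.06 m/s²

Translation along the incline: Mg sinθ − f = Ma.
Rotation about the center: fR = Iα with I = MR². No-slip gives a = αR, so f = (I/R²)a = M a.
Substituting: Mg sinθ = (1 + 1.000)Ma, so a = g sinθ/(1 + 1.000) = (9.81) sin 24.8° / 2.000 = 2.057 m/s².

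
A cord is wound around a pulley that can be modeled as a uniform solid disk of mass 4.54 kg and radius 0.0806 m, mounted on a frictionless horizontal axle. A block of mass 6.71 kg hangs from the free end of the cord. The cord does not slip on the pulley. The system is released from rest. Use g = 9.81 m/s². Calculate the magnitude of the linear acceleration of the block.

a ≈ 7.33 m/s²

I = ½MR² = (1/2)(4.54)(0.0806)² = 0.01475 kg·m².
Block: mg − T = ma. Pulley: TR = Iα. No-slip: a = αR, so T = (I/R²)a = 2.270·a.
Then mg = (m + 2.270)a, so a = (6.71)(9.81)/(6.71 + 2.270) = 7.330 m/s².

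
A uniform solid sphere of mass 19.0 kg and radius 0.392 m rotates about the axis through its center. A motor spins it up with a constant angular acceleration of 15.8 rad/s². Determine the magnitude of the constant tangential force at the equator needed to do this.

F ≈ 47.1 N

I = (2/5)MR² = (2/5)(19.0)(0.392)² = 1.168 kg·m².
The required torque is τ = Iα = (1.168)(15.80) = 18.45 N·m.
A tangential force at the equator gives τ = FR, so F = τ/R = 18.45/0.392 = 47.07 N.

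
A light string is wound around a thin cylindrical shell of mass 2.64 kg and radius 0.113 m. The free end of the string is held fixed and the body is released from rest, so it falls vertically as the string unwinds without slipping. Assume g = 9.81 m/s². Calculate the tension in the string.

Translation: Mg − T = Ma. Rotation about the center: TR = Iα with I = MR².
With a = αR: T = (I/R²)a = M a, so Mg = (1 + 1.000)Ma.
a = g/(1 + 1.000) = 9.81/2.000 = 4.905 m/s².
T = 1.000·M·a = (1.000)(2.64)(4.905) = 12.95 N.

T ≈ 12.9 N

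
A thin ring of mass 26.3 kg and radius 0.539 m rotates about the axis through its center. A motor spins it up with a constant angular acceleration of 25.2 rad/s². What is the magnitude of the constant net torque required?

τ ≈ 193 N·m

I = MR² = (26.3)(0.539)² = 7.641 kg·m².
τ = Iα = (7.641)(25.20) = 192.5 N·m.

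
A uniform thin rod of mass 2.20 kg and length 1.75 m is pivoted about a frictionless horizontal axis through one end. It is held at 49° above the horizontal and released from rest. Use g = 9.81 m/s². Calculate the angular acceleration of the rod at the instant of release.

About the pivot, I = (1/3)ML² = (1/3)(2.20)(1.75)² = 2.246 kg·m².
The weight acts at the center, a distance L/2 = 0.8750 m from the pivot; τ = Mg(L/2) cos 49° = 12.39 N·m.
α = τ/I = 12.39/2.246 = 5.517 rad/s².

α ≈ 5.52 rad/s²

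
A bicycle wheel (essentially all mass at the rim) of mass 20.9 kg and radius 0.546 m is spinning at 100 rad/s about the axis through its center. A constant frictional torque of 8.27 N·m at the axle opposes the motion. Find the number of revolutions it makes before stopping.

≈ 600 revolutions

I = MR² = (20.9)(0.546)² = 6.231 kg·m².
The net torque has magnitude 8.27 N·m, opposing ω.
|α| = τ/I = 8.270/6.231 = 1.327 rad/s² (deceleration).
ω² = ω₀² − 2|α|θ with ω = 0 ⇒ θ = ω₀²/(2|α|) = 3767 rad = 599.5 rev.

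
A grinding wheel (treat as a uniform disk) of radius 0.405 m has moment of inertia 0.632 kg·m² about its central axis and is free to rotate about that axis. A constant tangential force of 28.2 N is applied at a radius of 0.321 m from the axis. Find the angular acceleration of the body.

α ≈ 14.3 rad/s²

τ = F·r = (28.2)(0.321) = 9.052 N·m.
From τ = Iα: α = 9.052/0.6320 = 14.32 rad/s².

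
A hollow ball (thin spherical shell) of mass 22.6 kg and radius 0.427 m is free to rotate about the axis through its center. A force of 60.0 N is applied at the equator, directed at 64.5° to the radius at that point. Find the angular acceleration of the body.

α ≈ 8.42 rad/s²

I = (2/3)MR² = (2/3)(22.6)(0.427)² = 2.747 kg·m².
Only the tangential component produces torque: τ = F R sinθ = (60.0)(0.427) sin 64.5° = 23.12 N·m.
Newton's second law for rotation, τ = Iα, gives α = τ/I = 23.12/2.747 = 8.418 rad/s².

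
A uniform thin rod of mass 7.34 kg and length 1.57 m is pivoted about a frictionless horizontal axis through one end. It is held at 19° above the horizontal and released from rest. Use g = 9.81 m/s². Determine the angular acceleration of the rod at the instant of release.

About the pivot, I = (1/3)ML² = (1/3)(7.34)(1.57)² = 6.031 kg·m².
The weight acts at the center, a distance L/2 = 0.7850 m from the pivot; τ = Mg(L/2) cos 19° = 53.44 N·m.
α = τ/I = 53.44/6.031 = 8.862 rad/s².
(Equivalently α = (3g/(2L)) cos 19° = 8.862 rad/s².)

α ≈ 8.86 rad/s²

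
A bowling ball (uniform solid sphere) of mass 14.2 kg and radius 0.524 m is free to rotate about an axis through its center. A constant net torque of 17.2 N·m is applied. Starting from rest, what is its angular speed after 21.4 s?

ω ≈ 236 rad/s

I = (2/5)MR² = (2/5)(14.2)(0.524)² = 1.560 kg·m².
α = τ/I = 17.2/1.560 = 11.03 rad/s².
ω = ω₀ + αt = 0 + (11.03)(21.4) = 236.0 rad/s.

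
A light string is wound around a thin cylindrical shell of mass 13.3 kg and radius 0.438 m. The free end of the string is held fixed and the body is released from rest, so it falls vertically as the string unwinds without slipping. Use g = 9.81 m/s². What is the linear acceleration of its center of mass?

Translation: Mg − T = Ma. Rotation about the center: TR = Iα with I = MR².
With a = αR: T = (I/R²)a = M a, so Mg = (1 + 1.000)Ma.
a = g/(1 + 1.000) = 9.81/2.000 = 4.905 m/s².

a ≈ 4.91 m/s²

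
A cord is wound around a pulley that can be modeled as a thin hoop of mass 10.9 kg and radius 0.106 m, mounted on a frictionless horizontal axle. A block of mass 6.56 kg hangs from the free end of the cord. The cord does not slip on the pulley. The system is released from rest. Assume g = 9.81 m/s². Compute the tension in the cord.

T ≈ 40.2 N

I = MR² = (10.9)(0.106)² = 0.1225 kg·m².
Block: mg − T = ma. Pulley: TR = Iα. No-slip: a = αR, so T = (I/R²)a = 10.90·a.
Then mg = (m + 10.90)a, so a = (6.56)(9.81)/(6.56 + 10.90) = 3.686 m/s².
T = 10.90·a = 40.17 N.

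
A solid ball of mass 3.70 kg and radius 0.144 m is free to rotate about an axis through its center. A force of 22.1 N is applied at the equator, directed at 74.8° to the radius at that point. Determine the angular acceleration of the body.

I = (2/5)MR² = (2/5)(3.70)(0.144)² = 0.03069 kg·m².
Only the tangential component produces torque: τ = F R sinθ = (22.1)(0.144) sin 74.8° = 3.071 N·m.
Newton's second law for rotation, τ = Iα, gives α = τ/I = 3.071/0.03069 = 100.1 rad/s².

α ≈ 100 rad/s²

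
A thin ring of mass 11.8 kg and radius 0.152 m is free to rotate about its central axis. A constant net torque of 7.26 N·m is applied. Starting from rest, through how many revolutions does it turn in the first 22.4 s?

≈ 1060 revolutions

I = MR² = (11.8)(0.152)² = 0.2726 kg·m².
α = τ/I = 7.26/0.2726 = 26.63 rad/s².
θ = ½αt² = ½(26.63)(22.4)² = 6681 rad.
Revolutions = θ/(2π) = 1063.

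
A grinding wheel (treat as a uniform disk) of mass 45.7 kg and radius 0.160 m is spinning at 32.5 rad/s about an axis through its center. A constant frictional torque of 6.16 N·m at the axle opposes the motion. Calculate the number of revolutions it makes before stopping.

≈ 7.98 revolutions

I = ½MR² = (1/2)(45.7)(0.160)² = 0.5850 kg·m².
The net torque has magnitude 6.16 N·m, opposing ω.
|α| = τ/I = 6.160/0.5850 = 10.53 rad/s² (deceleration).
ω² = ω₀² − 2|α|θ with ω = 0 ⇒ θ = ω₀²/(2|α|) = 50.15 rad = 7.982 rev.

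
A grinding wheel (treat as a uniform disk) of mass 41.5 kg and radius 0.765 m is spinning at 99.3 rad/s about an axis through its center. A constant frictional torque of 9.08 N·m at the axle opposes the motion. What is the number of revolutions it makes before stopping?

I = ½MR² = (1/2)(41.5)(0.765)² = 12.14 kg·m².
The net torque has magnitude 9.08 N·m, opposing ω.
|α| = τ/I = 9.080/12.14 = 0.7477 rad/s² (deceleration).
ω² = ω₀² − 2|α|θ with ω = 0 ⇒ θ = ω₀²/(2|α|) = 6594 rad = 1049 rev.

≈ 1050 revolutions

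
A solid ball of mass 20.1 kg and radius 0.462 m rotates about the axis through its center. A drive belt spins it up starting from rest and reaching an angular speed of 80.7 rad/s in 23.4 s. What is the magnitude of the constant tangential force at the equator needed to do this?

F ≈ 12.8 N

I = (2/5)MR² = (2/5)(20.1)(0.462)² = 1.716 kg·m².
α = Δω/Δt = (80.7 − 0)/23.4 = 3.449 rad/s².
The required torque is τ = Iα = (1.716)(3.449) = 5.918 N·m.
A tangential force at the equator gives τ = FR, so F = τ/R = 5.918/0.462 = 12.81 N.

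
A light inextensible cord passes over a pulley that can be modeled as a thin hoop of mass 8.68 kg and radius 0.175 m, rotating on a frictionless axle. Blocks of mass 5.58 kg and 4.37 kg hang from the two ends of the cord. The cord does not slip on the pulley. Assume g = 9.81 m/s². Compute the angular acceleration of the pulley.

I = MR² = (8.68)(0.175)² = 0.2658 kg·m².
Heavier block: m₁g − T₁ = m₁a. Lighter block: T₂ − m₂g = m₂a.
Pulley: (T₁ − T₂)R = Iα = I(a/R), so T₁ − T₂ = (I/R²)a = 1·M_p a = 8.680·a.
Adding the three: (m₁ − m₂)g = (m₁ + m₂ + 8.680)a, so a = (5.58 − 4.37)(9.81)/(5.58 + 4.37 + 8.680) = 0.6371 m/s².
α = a/R = 0.6371/0.175 = 3.641 rad/s².

α ≈ 3.64 rad/s²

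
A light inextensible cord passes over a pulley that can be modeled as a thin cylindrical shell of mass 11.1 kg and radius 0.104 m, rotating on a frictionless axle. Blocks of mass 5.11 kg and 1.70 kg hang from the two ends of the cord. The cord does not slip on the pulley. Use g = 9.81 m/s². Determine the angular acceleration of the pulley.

I = MR² = (11.1)(0.104)² = 0.1201 kg·m².
Heavier block: m₁g − T₁ = m₁a. Lighter block: T₂ − m₂g = m₂a.
Pulley: (T₁ − T₂)R = Iα = I(a/R), so T₁ − T₂ = (I/R²)a = 1·M_p a = 11.10·a.
Adding the three: (m₁ − m₂)g = (m₁ + m₂ + 11.10)a, so a = (5.11 − 1.70)(9.81)/(5.11 + 1.70 + 11.10) = 1.868 m/s².
α = a/R = 1.868/0.104 = 17.96 rad/s².

α ≈ 18.0 rad/s²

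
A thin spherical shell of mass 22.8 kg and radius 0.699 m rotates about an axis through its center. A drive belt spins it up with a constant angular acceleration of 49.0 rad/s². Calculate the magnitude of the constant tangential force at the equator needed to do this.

I = (2/3)MR² = (2/3)(22.8)(0.699)² = 7.427 kg·m².
The required torque is τ = Iα = (7.427)(49.00) = 363.9 N·m.
A tangential force at the equator gives τ = FR, so F = τ/R = 363.9/0.699 = 520.6 N.

F ≈ 521 N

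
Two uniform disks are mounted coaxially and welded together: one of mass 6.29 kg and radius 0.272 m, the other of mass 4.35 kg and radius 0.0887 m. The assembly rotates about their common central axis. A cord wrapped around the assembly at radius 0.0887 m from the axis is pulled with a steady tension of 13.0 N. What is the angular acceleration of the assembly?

I = ½M₁R₁² + ½M₂R₂² = ½(6.29)(0.272)² + ½(4.35)(0.0887)² = 0.2498 kg·m².
τ = F r = (13.0)(0.0887) = 1.153 N·m.
α = τ/I = 1.153/0.2498 = 4.616 rad/s².

α ≈ 4.62 rad/s²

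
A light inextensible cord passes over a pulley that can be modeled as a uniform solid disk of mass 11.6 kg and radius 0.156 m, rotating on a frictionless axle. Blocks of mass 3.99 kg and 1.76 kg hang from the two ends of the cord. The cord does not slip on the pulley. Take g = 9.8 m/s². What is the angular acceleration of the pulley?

α ≈ 12.1 rad/s²

I = ½MR² = (1/2)(11.6)(0.156)² = 0.1411 kg·m².
Heavier block: m₁g − T₁ = m₁a. Lighter block: T₂ − m₂g = m₂a.
Pulley: (T₁ − T₂)R = Iα = I(a/R), so T₁ − T₂ = (I/R²)a = (1/2)M_p a = 5.800·a.
Adding the three: (m₁ − m₂)g = (m₁ + m₂ + 5.800)a, so a = (3.99 − 1.76)(9.8)/(3.99 + 1.76 + 5.800) = 1.892 m/s².
α = a/R = 1.892/0.156 = 12.13 rad/s².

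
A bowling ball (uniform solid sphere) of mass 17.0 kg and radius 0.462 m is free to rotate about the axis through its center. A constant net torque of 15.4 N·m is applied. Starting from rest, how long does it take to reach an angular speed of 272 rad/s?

t ≈ 25.6 s

I = (2/5)MR² = (2/5)(17.0)(0.462)² = 1.451 kg·m².
α = τ/I = 15.4/1.451 = 10.61 rad/s².
ω = αt ⇒ t = ω/α = 272/10.61 = 25.64 s.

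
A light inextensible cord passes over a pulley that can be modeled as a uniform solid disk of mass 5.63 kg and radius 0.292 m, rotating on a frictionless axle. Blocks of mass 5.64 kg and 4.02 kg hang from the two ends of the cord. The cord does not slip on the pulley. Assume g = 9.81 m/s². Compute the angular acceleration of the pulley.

I = ½MR² = (1/2)(5.63)(0.292)² = 0.2400 kg·m².
Heavier block: m₁g − T₁ = m₁a. Lighter block: T₂ − m₂g = m₂a.
Pulley: (T₁ − T₂)R = Iα = I(a/R), so T₁ − T₂ = (I/R²)a = (1/2)M_p a = 2.815·a.
Adding the three: (m₁ − m₂)g = (m₁ + m₂ + 2.815)a, so a = (5.64 − 4.02)(9.81)/(5.64 + 4.02 + 2.815) = 1.274 m/s².
α = a/R = 1.274/0.292 = 4.363 rad/s².

α ≈ 4.36 rad/s²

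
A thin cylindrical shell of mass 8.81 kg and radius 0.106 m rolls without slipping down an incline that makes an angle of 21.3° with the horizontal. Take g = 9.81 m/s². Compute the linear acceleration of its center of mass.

Translation along the incline: Mg sinθ − f = Ma.
Rotation about the center: fR = Iα with I = MR². No-slip gives a = αR, so f = (I/R²)a = M a.
Substituting: Mg sinθ = (1 + 1.000)Ma, so a = g sinθ/(1 + 1.000) = (9.81) sin 21.3° / 2.000 = 1.782 m/s².

a ≈ 1.78 m/s²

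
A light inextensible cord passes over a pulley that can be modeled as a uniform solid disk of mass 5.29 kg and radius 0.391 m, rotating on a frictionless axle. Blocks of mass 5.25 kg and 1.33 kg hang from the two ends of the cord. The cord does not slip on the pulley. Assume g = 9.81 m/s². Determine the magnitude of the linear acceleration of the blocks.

I = ½MR² = (1/2)(5.29)(0.391)² = 0.4044 kg·m².
Heavier block: m₁g − T₁ = m₁a. Lighter block: T₂ − m₂g = m₂a.
Pulley: (T₁ − T₂)R = Iα = I(a/R), so T₁ − T₂ = (I/R²)a = (1/2)M_p a = 2.645·a.
Adding the three: (m₁ − m₂)g = (m₁ + m₂ + 2.645)a, so a = (5.25 − 1.33)(9.81)/(5.25 + 1.33 + 2.645) = 4.169 m/s².

a ≈ 4.17 m/s²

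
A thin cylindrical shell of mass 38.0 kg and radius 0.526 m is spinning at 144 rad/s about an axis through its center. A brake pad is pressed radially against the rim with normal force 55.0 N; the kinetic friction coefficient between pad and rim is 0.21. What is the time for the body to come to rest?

I = MR² = (38.0)(0.526)² = 10.51 kg·m².
Friction force f = μN = (0.21)(55.0) = 11.55 N at the rim; torque magnitude τ = fR = 6.075 N·m, opposing ω.
|α| = τ/I = 6.075/10.51 = 0.5778 rad/s² (deceleration).
0 = ω₀ − |α|t ⇒ t = ω₀/|α| = 144/0.5778 = 249.2 s.

t ≈ 249 s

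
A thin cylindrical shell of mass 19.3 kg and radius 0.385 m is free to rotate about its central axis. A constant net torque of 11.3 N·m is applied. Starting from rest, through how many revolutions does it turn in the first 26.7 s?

≈ 224 revolutions

I = MR² = (19.3)(0.385)² = 2.861 kg·m².
α = τ/I = 11.3/2.861 = 3.950 rad/s².
θ = ½αt² = ½(3.950)(26.7)² = 1408 rad.
Revolutions = θ/(2π) = 224.1.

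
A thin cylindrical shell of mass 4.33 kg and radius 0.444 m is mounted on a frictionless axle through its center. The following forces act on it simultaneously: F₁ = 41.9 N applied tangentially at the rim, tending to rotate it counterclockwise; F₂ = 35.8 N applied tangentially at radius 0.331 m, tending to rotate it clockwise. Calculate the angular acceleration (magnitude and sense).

α ≈ 7.91 rad/s², counterclockwise

I = MR² = (4.33)(0.444)² = 0.8536 kg·m².
Taking counterclockwise as positive: τ₁ = +(41.9)(0.444) = +18.60 N·m; τ₂ = −(35.8)(0.331) = −11.85 N·m.
Net torque τ = 6.754 N·m.
α = τ/I = 6.754/0.8536 = 7.912 rad/s².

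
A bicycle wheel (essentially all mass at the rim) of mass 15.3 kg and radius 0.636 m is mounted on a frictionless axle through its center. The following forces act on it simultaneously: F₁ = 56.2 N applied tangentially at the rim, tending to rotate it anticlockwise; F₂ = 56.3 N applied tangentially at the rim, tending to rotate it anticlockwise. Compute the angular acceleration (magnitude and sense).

I = MR² = (15.3)(0.636)² = 6.189 kg·m².
Taking anticlockwise as positive: τ₁ = +(56.2)(0.636) = +35.74 N·m; τ₂ = +(56.3)(0.636) = +35.81 N·m.
Net torque τ = 71.55 N·m.
α = τ/I = 71.55/6.189 = 11.56 rad/s².

α ≈ 11.6 rad/s², anticlockwise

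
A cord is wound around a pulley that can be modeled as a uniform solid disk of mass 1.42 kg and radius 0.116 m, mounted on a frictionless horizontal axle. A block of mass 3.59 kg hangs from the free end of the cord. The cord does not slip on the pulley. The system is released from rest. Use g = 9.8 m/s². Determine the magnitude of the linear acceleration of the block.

I = ½MR² = (1/2)(1.42)(0.116)² = 0.009554 kg·m².
Block: mg − T = ma. Pulley: TR = Iα. No-slip: a = αR, so T = (I/R²)a = 0.7100·a.
Then mg = (m + 0.7100)a, so a = (3.59)(9.8)/(3.59 + 0.7100) = 8.182 m/s².

a ≈ 8.18 m/s²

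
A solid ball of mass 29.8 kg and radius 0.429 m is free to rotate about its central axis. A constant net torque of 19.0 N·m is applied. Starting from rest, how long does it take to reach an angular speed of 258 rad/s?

I = (2/5)MR² = (2/5)(29.8)(0.429)² = 2.194 kg·m².
α = τ/I = 19.0/2.194 = 8.661 rad/s².
ω = αt ⇒ t = ω/α = 258/8.661 = 29.79 s.

t ≈ 29.8 s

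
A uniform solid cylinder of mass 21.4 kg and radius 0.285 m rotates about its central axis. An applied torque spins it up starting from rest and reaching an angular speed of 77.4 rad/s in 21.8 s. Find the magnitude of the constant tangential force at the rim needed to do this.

F ≈ 10.8 N

I = ½MR² = (1/2)(21.4)(0.285)² = 0.8691 kg·m².
α = Δω/Δt = (77.4 − 0)/21.8 = 3.550 rad/s².
The required torque is τ = Iα = (0.8691)(3.550) = 3.086 N·m.
A tangential force at the rim gives τ = FR, so F = τ/R = 3.086/0.285 = 10.83 N.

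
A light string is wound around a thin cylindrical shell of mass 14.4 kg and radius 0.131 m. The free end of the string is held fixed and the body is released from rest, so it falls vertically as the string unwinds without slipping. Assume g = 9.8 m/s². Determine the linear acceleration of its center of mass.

a ≈ 4.90 m/s²

Translation: Mg − T = Ma. Rotation about the center: TR = Iα with I = MR².
With a = αR: T = (I/R²)a = M a, so Mg = (1 + 1.000)Ma.
a = g/(1 + 1.000) = 9.8/2.000 = 4.900 m/s².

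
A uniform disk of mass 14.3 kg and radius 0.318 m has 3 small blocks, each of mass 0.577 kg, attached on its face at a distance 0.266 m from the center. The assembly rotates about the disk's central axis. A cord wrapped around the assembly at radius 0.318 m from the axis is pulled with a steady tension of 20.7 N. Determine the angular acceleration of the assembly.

I_disk = ½MR² = ½(14.3)(0.318)² = 0.7230 kg·m².
I_blocks = 3·m·r² = 3(0.577)(0.266)² = 0.1225 kg·m².
Total I = 0.8455 kg·m².
τ = F r = (20.7)(0.318) = 6.583 N·m.
α = τ/I = 6.583/0.8455 = 7.785 rad/s².

α ≈ 7.79 rad/s²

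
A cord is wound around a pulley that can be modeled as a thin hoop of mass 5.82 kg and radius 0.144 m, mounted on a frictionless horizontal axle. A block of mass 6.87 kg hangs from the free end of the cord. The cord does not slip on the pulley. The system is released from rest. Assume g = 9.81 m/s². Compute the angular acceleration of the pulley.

I = MR² = (5.82)(0.144)² = 0.1207 kg·m².
Block: mg − T = ma. Pulley: TR = Iα. No-slip: a = αR, so T = (I/R²)a = 5.820·a.
Then mg = (m + 5.820)a, so a = (6.87)(9.81)/(6.87 + 5.820) = 5.311 m/s².
α = a/R = 5.311/0.144 = 36.88 rad/s².

α ≈ 36.9 rad/s²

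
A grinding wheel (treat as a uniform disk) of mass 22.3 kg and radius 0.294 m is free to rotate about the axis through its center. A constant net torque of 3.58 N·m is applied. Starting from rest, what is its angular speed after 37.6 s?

I = ½MR² = (1/2)(22.3)(0.294)² = 0.9638 kg·m².
α = τ/I = 3.58/0.9638 = 3.715 rad/s².
ω = ω₀ + αt = 0 + (3.715)(37.6) = 139.7 rad/s.

ω ≈ 140 rad/s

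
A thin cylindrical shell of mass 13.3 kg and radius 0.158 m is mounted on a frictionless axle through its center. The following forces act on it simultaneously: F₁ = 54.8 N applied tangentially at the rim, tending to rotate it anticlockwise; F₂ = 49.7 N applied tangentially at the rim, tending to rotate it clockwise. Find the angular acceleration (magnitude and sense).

α ≈ 2.43 rad/s², anticlockwise

I = MR² = (13.3)(0.158)² = 0.3320 kg·m².
Taking anticlockwise as positive: τ₁ = +(54.8)(0.158) = +8.658 N·m; τ₂ = −(49.7)(0.158) = −7.853 N·m.
Net torque τ = 0.8058 N·m.
α = τ/I = 0.8058/0.3320 = 2.427 rad/s².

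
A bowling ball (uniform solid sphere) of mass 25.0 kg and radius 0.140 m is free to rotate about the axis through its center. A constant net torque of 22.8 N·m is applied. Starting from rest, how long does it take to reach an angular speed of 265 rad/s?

I = (2/5)MR² = (2/5)(25.0)(0.140)² = 0.1960 kg·m².
α = τ/I = 22.8/0.1960 = 116.3 rad/s².
ω = αt ⇒ t = ω/α = 265/116.3 = 2.278 s.

t ≈ 2.28 s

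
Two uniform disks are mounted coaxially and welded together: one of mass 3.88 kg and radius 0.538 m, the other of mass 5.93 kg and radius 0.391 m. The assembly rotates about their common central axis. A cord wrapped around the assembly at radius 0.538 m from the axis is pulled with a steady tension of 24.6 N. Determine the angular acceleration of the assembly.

I = ½M₁R₁² + ½M₂R₂² = ½(3.88)(0.538)² + ½(5.93)(0.391)² = 1.015 kg·m².
τ = F r = (24.6)(0.538) = 13.23 N·m.
α = τ/I = 13.23/1.015 = 13.04 rad/s².

α ≈ 13.0 rad/s²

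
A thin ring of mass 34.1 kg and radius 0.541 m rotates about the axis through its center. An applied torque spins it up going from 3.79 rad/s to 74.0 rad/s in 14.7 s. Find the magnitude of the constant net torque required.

I = MR² = (34.1)(0.541)² = 9.980 kg·m².
α = Δω/Δt = (74.0 − 3.79)/14.7 = 4.776 rad/s².
τ = Iα = (9.980)(4.776) = 47.67 N·m.

τ ≈ 47.7 N·m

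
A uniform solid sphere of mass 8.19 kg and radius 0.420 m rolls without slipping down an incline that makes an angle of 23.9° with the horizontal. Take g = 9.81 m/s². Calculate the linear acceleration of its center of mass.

a ≈ 2.84 m/s²

Translation along the incline: Mg sinθ − f = Ma.
Rotation about the center: fR = Iα with I = (2/5)MR². No-slip gives a = αR, so f = (I/R²)a = (2/5)M a.
Substituting: Mg sinθ = (1 + 0.4000)Ma, so a = g sinθ/(1 + 0.4000) = (9.81) sin 23.9° / 1.400 = 2.839 m/s².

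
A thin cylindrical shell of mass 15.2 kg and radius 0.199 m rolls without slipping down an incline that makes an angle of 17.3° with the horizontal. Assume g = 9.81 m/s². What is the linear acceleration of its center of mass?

Translation along the incline: Mg sinθ − f = Ma.
Rotation about the center: fR = Iα with I = MR². No-slip gives a = αR, so f = (I/R²)a = M a.
Substituting: Mg sinθ = (1 + 1.000)Ma, so a = g sinθ/(1 + 1.000) = (9.81) sin 17.3° / 2.000 = 1.459 m/s².

a ≈ 1.46 m/s²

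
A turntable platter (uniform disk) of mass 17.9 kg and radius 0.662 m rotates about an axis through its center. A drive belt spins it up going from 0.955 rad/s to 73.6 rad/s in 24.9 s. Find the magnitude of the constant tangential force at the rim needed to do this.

F ≈ 17.3 N

I = ½MR² = (1/2)(17.9)(0.662)² = 3.922 kg·m².
α = Δω/Δt = (73.6 − 0.955)/24.9 = 2.917 rad/s².
The required torque is τ = Iα = (3.922)(2.917) = 11.44 N·m.
A tangential force at the rim gives τ = FR, so F = τ/R = 11.44/0.662 = 17.29 N.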